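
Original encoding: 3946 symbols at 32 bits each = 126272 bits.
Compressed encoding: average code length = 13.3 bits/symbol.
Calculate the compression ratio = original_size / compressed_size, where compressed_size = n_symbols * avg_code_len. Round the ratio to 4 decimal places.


original_size = n_symbols * orig_bits = 3946 * 32 = 126272 bits
compressed_size = n_symbols * avg_code_len = 3946 * 13.3 = 52481.8 bits
ratio = original_size / compressed_size = 126272 / 52481.8 = 2.406

Compression ratio = 2.406


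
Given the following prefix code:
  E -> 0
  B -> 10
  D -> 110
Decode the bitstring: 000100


Decoding step by step:
Bits 0 -> E
Bits 0 -> E
Bits 0 -> E
Bits 10 -> B
Bits 0 -> E


Decoded message: EEEBE


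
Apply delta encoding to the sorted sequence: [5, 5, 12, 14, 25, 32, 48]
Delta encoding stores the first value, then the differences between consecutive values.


First value: 5
Deltas:
  5 - 5 = 0
  12 - 5 = 7
  14 - 12 = 2
  25 - 14 = 11
  32 - 25 = 7
  48 - 32 = 16


Delta encoded: [5, 0, 7, 2, 11, 7, 16]


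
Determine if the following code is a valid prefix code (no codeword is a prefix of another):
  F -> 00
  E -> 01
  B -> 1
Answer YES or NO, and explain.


Checking each pair (does one codeword prefix another?):
  F='00' vs E='01': no prefix
  F='00' vs B='1': no prefix
  E='01' vs F='00': no prefix
  E='01' vs B='1': no prefix
  B='1' vs F='00': no prefix
  B='1' vs E='01': no prefix
No violation found over all pairs.

YES -- this is a valid prefix code. No codeword is a prefix of any other codeword.


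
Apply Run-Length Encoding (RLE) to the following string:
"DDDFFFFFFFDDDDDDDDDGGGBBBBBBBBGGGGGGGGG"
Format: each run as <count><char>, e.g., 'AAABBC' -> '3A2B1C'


Scanning runs left to right:
  i=0: run of 'D' x 3 -> '3D'
  i=3: run of 'F' x 7 -> '7F'
  i=10: run of 'D' x 9 -> '9D'
  i=19: run of 'G' x 3 -> '3G'
  i=22: run of 'B' x 8 -> '8B'
  i=30: run of 'G' x 9 -> '9G'

RLE = 3D7F9D3G8B9G


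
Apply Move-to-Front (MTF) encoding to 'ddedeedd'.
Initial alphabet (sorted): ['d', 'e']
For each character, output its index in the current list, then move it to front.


MTF encoding:
'd': index 0 in ['d', 'e'] -> ['d', 'e']
'd': index 0 in ['d', 'e'] -> ['d', 'e']
'e': index 1 in ['d', 'e'] -> ['e', 'd']
'd': index 1 in ['e', 'd'] -> ['d', 'e']
'e': index 1 in ['d', 'e'] -> ['e', 'd']
'e': index 0 in ['e', 'd'] -> ['e', 'd']
'd': index 1 in ['e', 'd'] -> ['d', 'e']
'd': index 0 in ['d', 'e'] -> ['d', 'e']


Output: [0, 0, 1, 1, 1, 0, 1, 0]


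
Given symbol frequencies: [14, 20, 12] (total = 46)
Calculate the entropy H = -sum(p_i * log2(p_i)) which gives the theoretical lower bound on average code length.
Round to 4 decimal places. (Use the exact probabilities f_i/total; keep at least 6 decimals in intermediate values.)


Per-symbol terms -p_i * log2(p_i) with p_i = f_i/46:
  p = 14/46 = 0.304348: log2(p) = -1.716207, -p*log2(p) = 0.522324
  p = 20/46 = 0.434783: log2(p) = -1.201634, -p*log2(p) = 0.522450
  p = 12/46 = 0.260870: log2(p) = -1.938599, -p*log2(p) = 0.505722
H = 0.522324 + 0.522450 + 0.505722 = 1.550496

H = 1.5505 bits/symbol


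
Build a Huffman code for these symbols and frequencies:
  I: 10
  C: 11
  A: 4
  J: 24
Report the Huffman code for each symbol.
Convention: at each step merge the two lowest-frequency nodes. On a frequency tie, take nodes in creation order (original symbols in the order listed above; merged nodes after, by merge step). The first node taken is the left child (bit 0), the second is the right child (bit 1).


Huffman tree construction:
Step 1: Merge A(4) + I(10) = 14
Step 2: Merge C(11) + (A+I)(14) = 25
Step 3: Merge J(24) + (C+(A+I))(25) = 49
Read each symbol's code off the tree from the root (left child = 0, right child = 1).

Codes:
  I: 111 (length 3)
  C: 10 (length 2)
  A: 110 (length 3)
  J: 0 (length 1)
Average code length: 88/49 = 1.7959 bits/symbol


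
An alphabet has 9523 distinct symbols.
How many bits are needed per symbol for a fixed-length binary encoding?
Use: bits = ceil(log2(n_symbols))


log2(9523) = 13.2172
Bracket: 2^13 = 8192 < 9523 <= 2^14 = 16384
So ceil(log2(9523)) = 14

bits = ceil(log2(9523)) = ceil(13.2172) = 14 bits


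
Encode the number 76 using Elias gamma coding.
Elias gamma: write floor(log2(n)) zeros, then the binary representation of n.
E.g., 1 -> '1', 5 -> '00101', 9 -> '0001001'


num_bits = floor(log2(76)) + 1 = 7
leading_zeros = num_bits - 1 = 6
binary(76) = 1001100

Elias gamma(76) = '000000' + '1001100' = 0000001001100 (13 bits)


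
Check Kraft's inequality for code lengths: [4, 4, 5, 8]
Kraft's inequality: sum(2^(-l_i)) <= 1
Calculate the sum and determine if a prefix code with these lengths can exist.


Sum = 2^(-4) + 2^(-4) + 2^(-5) + 2^(-8)
    = 0.0625 + 0.0625 + 0.03125 + 0.00390625
    = 41/256 = 0.16015625
Since 0.16015625 <= 1, Kraft's inequality IS satisfied.
A prefix code with these lengths CAN exist.

Kraft sum = 0.16015625. Satisfied.


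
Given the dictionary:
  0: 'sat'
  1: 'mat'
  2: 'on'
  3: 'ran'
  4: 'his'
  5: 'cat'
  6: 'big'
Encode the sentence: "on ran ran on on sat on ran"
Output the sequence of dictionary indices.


Look up each word in the dictionary:
  'on' -> 2
  'ran' -> 3
  'ran' -> 3
  'on' -> 2
  'on' -> 2
  'sat' -> 0
  'on' -> 2
  'ran' -> 3

Encoded: [2, 3, 3, 2, 2, 0, 2, 3]


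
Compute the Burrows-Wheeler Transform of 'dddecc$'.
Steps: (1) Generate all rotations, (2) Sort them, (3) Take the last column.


Rotations (sorted):
  0: $dddecc -> last char: c
  1: c$dddec -> last char: c
  2: cc$ddde -> last char: e
  3: dddecc$ -> last char: $
  4: ddecc$d -> last char: d
  5: decc$dd -> last char: d
  6: ecc$ddd -> last char: d


BWT = cce$ddd


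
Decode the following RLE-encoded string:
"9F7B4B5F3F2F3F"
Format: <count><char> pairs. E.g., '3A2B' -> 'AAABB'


Expanding each <count><char> pair:
  9F -> 'FFFFFFFFF'
  7B -> 'BBBBBBB'
  4B -> 'BBBB'
  5F -> 'FFFFF'
  3F -> 'FFF'
  2F -> 'FF'
  3F -> 'FFF'

Decoded = FFFFFFFFFBBBBBBBBBBBFFFFFFFFFFFFF


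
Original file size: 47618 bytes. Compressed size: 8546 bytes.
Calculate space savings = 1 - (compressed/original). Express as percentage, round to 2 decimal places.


ratio = compressed/original = 8546/47618 = 0.17947
savings = 1 - ratio = 1 - 0.17947 = 0.82053
as a percentage: 0.82053 * 100 = 82.05%

Space savings = 1 - 8546/47618 = 82.05%


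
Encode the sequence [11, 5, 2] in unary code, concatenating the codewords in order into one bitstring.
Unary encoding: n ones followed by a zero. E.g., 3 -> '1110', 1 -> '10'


Encode each number as n ones followed by a terminating 0:
  11 -> 111111111110 (12 bits)
  5 -> 111110 (6 bits)
  2 -> 110 (3 bits)
Total length = 12 + 6 + 3 = 21 bits.

Unary([11, 5, 2]) = 111111111110111110110 (21 bits)


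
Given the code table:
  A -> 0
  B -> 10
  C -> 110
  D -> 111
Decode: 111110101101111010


Decoding:
111 -> D
110 -> C
10 -> B
110 -> C
111 -> D
10 -> B
10 -> B


Result: DCBCDBB


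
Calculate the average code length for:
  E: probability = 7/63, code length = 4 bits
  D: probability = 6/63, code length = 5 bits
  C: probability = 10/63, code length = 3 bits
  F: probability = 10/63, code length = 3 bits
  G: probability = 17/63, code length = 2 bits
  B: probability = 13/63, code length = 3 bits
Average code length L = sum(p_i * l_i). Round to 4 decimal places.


Weighted contributions p_i * l_i:
  E: (7/63) * 4 = 28/63
  D: (6/63) * 5 = 30/63
  C: (10/63) * 3 = 30/63
  F: (10/63) * 3 = 30/63
  G: (17/63) * 2 = 34/63
  B: (13/63) * 3 = 39/63
Sum = (28 + 30 + 30 + 30 + 34 + 39)/63 = 191/63

L = 191/63 = 3.0317 bits/symbol


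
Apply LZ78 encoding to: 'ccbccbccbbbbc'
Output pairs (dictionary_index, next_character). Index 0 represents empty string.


LZ78 encoding steps:
Dictionary: {0: ''}
Step 1: w='' (idx 0), next='c' -> output (0, 'c'), add 'c' as idx 1
Step 2: w='c' (idx 1), next='b' -> output (1, 'b'), add 'cb' as idx 2
Step 3: w='c' (idx 1), next='c' -> output (1, 'c'), add 'cc' as idx 3
Step 4: w='' (idx 0), next='b' -> output (0, 'b'), add 'b' as idx 4
Step 5: w='cc' (idx 3), next='b' -> output (3, 'b'), add 'ccb' as idx 5
Step 6: w='b' (idx 4), next='b' -> output (4, 'b'), add 'bb' as idx 6
Step 7: w='b' (idx 4), next='c' -> output (4, 'c'), add 'bc' as idx 7


Encoded: [(0, 'c'), (1, 'b'), (1, 'c'), (0, 'b'), (3, 'b'), (4, 'b'), (4, 'c')]


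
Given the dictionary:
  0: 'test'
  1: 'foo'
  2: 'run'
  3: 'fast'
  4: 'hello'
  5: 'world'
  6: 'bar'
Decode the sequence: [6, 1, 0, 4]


Look up each index in the dictionary:
  6 -> 'bar'
  1 -> 'foo'
  0 -> 'test'
  4 -> 'hello'

Decoded: "bar foo test hello"


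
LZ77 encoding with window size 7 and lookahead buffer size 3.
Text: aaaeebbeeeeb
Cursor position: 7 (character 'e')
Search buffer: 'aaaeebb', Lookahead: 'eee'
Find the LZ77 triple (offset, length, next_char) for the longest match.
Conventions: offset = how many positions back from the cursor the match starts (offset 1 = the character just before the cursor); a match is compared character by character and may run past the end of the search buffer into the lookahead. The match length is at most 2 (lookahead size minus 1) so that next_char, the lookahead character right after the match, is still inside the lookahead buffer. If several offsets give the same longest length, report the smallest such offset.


Try each offset into the search buffer:
  offset=1 (pos 6, char 'b'): match length 0
  offset=2 (pos 5, char 'b'): match length 0
  offset=3 (pos 4, char 'e'): match length 1
  offset=4 (pos 3, char 'e'): match length 2
  offset=5 (pos 2, char 'a'): match length 0
  offset=6 (pos 1, char 'a'): match length 0
  offset=7 (pos 0, char 'a'): match length 0
Longest match has length 2 at offset 4.
next_char = character at position 7 + 2 = 9 -> 'e'

Best match: offset=4, length=2 (matching 'ee' starting at position 3)
LZ77 triple: (4, 2, 'e')


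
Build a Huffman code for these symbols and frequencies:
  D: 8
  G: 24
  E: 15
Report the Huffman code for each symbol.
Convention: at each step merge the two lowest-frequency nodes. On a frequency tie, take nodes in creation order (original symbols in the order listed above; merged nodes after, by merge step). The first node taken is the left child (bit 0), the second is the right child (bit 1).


Huffman tree construction:
Step 1: Merge D(8) + E(15) = 23
Step 2: Merge (D+E)(23) + G(24) = 47
Read each symbol's code off the tree from the root (left child = 0, right child = 1).

Codes:
  D: 00 (length 2)
  G: 1 (length 1)
  E: 01 (length 2)
Average code length: 70/47 = 1.4894 bits/symbol


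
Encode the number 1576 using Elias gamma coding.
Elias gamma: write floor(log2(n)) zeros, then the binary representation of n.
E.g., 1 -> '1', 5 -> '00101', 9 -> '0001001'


num_bits = floor(log2(1576)) + 1 = 11
leading_zeros = num_bits - 1 = 10
binary(1576) = 11000101000

Elias gamma(1576) = '0000000000' + '11000101000' = 000000000011000101000 (21 bits)


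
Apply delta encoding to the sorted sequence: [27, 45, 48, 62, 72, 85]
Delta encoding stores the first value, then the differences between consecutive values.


First value: 27
Deltas:
  45 - 27 = 18
  48 - 45 = 3
  62 - 48 = 14
  72 - 62 = 10
  85 - 72 = 13


Delta encoded: [27, 18, 3, 14, 10, 13]


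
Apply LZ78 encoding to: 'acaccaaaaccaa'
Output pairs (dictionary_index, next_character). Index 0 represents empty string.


LZ78 encoding steps:
Dictionary: {0: ''}
Step 1: w='' (idx 0), next='a' -> output (0, 'a'), add 'a' as idx 1
Step 2: w='' (idx 0), next='c' -> output (0, 'c'), add 'c' as idx 2
Step 3: w='a' (idx 1), next='c' -> output (1, 'c'), add 'ac' as idx 3
Step 4: w='c' (idx 2), next='a' -> output (2, 'a'), add 'ca' as idx 4
Step 5: w='a' (idx 1), next='a' -> output (1, 'a'), add 'aa' as idx 5
Step 6: w='ac' (idx 3), next='c' -> output (3, 'c'), add 'acc' as idx 6
Step 7: w='aa' (idx 5), end of input -> output (5, '')


Encoded: [(0, 'a'), (0, 'c'), (1, 'c'), (2, 'a'), (1, 'a'), (3, 'c'), (5, '')]


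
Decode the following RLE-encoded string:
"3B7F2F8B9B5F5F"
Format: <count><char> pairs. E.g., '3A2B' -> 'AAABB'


Expanding each <count><char> pair:
  3B -> 'BBB'
  7F -> 'FFFFFFF'
  2F -> 'FF'
  8B -> 'BBBBBBBB'
  9B -> 'BBBBBBBBB'
  5F -> 'FFFFF'
  5F -> 'FFFFF'

Decoded = BBBFFFFFFFFFBBBBBBBBBBBBBBBBBFFFFFFFFFF


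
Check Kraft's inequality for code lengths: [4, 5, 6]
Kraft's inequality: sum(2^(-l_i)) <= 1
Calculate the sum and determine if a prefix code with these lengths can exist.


Sum = 2^(-4) + 2^(-5) + 2^(-6)
    = 0.0625 + 0.03125 + 0.015625
    = 7/64 = 0.109375
Since 0.109375 <= 1, Kraft's inequality IS satisfied.
A prefix code with these lengths CAN exist.

Kraft sum = 0.109375. Satisfied.


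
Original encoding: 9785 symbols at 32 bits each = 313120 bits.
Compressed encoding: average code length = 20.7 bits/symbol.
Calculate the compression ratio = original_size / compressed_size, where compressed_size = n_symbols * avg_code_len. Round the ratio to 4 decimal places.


original_size = n_symbols * orig_bits = 9785 * 32 = 313120 bits
compressed_size = n_symbols * avg_code_len = 9785 * 20.7 = 202549.5 bits
ratio = original_size / compressed_size = 313120 / 202549.5 = 1.5459

Compression ratio = 1.5459


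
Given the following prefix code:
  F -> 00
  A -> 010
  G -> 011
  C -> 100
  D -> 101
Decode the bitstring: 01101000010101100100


Decoding step by step:
Bits 011 -> G
Bits 010 -> A
Bits 00 -> F
Bits 010 -> A
Bits 101 -> D
Bits 100 -> C
Bits 100 -> C


Decoded message: GAFADCC


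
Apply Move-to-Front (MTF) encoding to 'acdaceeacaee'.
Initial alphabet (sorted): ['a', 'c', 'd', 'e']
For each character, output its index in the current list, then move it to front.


MTF encoding:
'a': index 0 in ['a', 'c', 'd', 'e'] -> ['a', 'c', 'd', 'e']
'c': index 1 in ['a', 'c', 'd', 'e'] -> ['c', 'a', 'd', 'e']
'd': index 2 in ['c', 'a', 'd', 'e'] -> ['d', 'c', 'a', 'e']
'a': index 2 in ['d', 'c', 'a', 'e'] -> ['a', 'd', 'c', 'e']
'c': index 2 in ['a', 'd', 'c', 'e'] -> ['c', 'a', 'd', 'e']
'e': index 3 in ['c', 'a', 'd', 'e'] -> ['e', 'c', 'a', 'd']
'e': index 0 in ['e', 'c', 'a', 'd'] -> ['e', 'c', 'a', 'd']
'a': index 2 in ['e', 'c', 'a', 'd'] -> ['a', 'e', 'c', 'd']
'c': index 2 in ['a', 'e', 'c', 'd'] -> ['c', 'a', 'e', 'd']
'a': index 1 in ['c', 'a', 'e', 'd'] -> ['a', 'c', 'e', 'd']
'e': index 2 in ['a', 'c', 'e', 'd'] -> ['e', 'a', 'c', 'd']
'e': index 0 in ['e', 'a', 'c', 'd'] -> ['e', 'a', 'c', 'd']


Output: [0, 1, 2, 2, 2, 3, 0, 2, 2, 1, 2, 0]


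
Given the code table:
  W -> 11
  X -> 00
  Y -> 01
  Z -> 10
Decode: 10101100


Decoding:
10 -> Z
10 -> Z
11 -> W
00 -> X


Result: ZZWX


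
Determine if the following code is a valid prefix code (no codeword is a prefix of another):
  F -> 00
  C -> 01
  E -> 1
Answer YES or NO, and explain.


Checking each pair (does one codeword prefix another?):
  F='00' vs C='01': no prefix
  F='00' vs E='1': no prefix
  C='01' vs F='00': no prefix
  C='01' vs E='1': no prefix
  E='1' vs F='00': no prefix
  E='1' vs C='01': no prefix
No violation found over all pairs.

YES -- this is a valid prefix code. No codeword is a prefix of any other codeword.


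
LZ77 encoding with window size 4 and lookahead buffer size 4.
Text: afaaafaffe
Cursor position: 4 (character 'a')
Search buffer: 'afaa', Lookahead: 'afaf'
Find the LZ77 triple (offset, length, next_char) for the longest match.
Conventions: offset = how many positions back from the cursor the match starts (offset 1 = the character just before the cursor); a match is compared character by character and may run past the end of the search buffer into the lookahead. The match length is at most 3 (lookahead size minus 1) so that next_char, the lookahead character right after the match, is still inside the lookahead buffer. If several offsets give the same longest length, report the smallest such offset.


Try each offset into the search buffer:
  offset=1 (pos 3, char 'a'): match length 1
  offset=2 (pos 2, char 'a'): match length 1
  offset=3 (pos 1, char 'f'): match length 0
  offset=4 (pos 0, char 'a'): match length 3
Longest match has length 3 at offset 4.
next_char = character at position 4 + 3 = 7 -> 'f'

Best match: offset=4, length=3 (matching 'afa' starting at position 0)
LZ77 triple: (4, 3, 'f')


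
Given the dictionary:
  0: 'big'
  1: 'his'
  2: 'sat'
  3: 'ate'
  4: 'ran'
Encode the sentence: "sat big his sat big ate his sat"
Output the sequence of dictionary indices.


Look up each word in the dictionary:
  'sat' -> 2
  'big' -> 0
  'his' -> 1
  'sat' -> 2
  'big' -> 0
  'ate' -> 3
  'his' -> 1
  'sat' -> 2

Encoded: [2, 0, 1, 2, 0, 3, 1, 2]


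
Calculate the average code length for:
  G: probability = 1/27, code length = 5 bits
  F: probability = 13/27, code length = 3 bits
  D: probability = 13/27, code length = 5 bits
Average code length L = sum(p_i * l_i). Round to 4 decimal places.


Weighted contributions p_i * l_i:
  G: (1/27) * 5 = 5/27
  F: (13/27) * 3 = 39/27
  D: (13/27) * 5 = 65/27
Sum = (5 + 39 + 65)/27 = 109/27

L = 109/27 = 4.0370 bits/symbol


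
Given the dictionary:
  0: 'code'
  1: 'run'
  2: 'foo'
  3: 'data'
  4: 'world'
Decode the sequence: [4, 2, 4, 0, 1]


Look up each index in the dictionary:
  4 -> 'world'
  2 -> 'foo'
  4 -> 'world'
  0 -> 'code'
  1 -> 'run'

Decoded: "world foo world code run"


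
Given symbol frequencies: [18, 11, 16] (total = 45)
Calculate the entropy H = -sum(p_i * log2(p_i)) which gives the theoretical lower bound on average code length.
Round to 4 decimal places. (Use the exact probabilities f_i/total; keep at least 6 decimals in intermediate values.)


Per-symbol terms -p_i * log2(p_i) with p_i = f_i/45:
  p = 18/45 = 0.400000: log2(p) = -1.321928, -p*log2(p) = 0.528771
  p = 11/45 = 0.244444: log2(p) = -2.032421, -p*log2(p) = 0.496814
  p = 16/45 = 0.355556: log2(p) = -1.491853, -p*log2(p) = 0.530437
H = 0.528771 + 0.496814 + 0.530437 = 1.556022

H = 1.556 bits/symbol


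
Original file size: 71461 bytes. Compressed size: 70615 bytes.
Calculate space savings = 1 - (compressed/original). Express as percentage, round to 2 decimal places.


ratio = compressed/original = 70615/71461 = 0.988161
savings = 1 - ratio = 1 - 0.988161 = 0.011839
as a percentage: 0.011839 * 100 = 1.18%

Space savings = 1 - 70615/71461 = 1.18%


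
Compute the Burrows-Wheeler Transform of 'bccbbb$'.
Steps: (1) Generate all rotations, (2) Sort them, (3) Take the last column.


Rotations (sorted):
  0: $bccbbb -> last char: b
  1: b$bccbb -> last char: b
  2: bb$bccb -> last char: b
  3: bbb$bcc -> last char: c
  4: bccbbb$ -> last char: $
  5: cbbb$bc -> last char: c
  6: ccbbb$b -> last char: b


BWT = bbbc$cb


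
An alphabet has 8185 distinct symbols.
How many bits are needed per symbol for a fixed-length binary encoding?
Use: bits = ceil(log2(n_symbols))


log2(8185) = 12.9988
Bracket: 2^12 = 4096 < 8185 <= 2^13 = 8192
So ceil(log2(8185)) = 13

bits = ceil(log2(8185)) = ceil(12.9988) = 13 bits


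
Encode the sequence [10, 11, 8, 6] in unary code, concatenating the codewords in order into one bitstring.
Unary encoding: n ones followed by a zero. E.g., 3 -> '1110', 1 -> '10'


Encode each number as n ones followed by a terminating 0:
  10 -> 11111111110 (11 bits)
  11 -> 111111111110 (12 bits)
  8 -> 111111110 (9 bits)
  6 -> 1111110 (7 bits)
Total length = 11 + 12 + 9 + 7 = 39 bits.

Unary([10, 11, 8, 6]) = 111111111101111111111101111111101111110 (39 bits)


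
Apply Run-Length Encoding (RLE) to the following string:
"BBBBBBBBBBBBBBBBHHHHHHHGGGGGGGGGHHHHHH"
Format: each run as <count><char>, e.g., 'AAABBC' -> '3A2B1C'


Scanning runs left to right:
  i=0: run of 'B' x 16 -> '16B'
  i=16: run of 'H' x 7 -> '7H'
  i=23: run of 'G' x 9 -> '9G'
  i=32: run of 'H' x 6 -> '6H'

RLE = 16B7H9G6H


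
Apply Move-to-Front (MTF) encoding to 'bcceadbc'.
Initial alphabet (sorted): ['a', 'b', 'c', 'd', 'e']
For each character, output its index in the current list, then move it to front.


MTF encoding:
'b': index 1 in ['a', 'b', 'c', 'd', 'e'] -> ['b', 'a', 'c', 'd', 'e']
'c': index 2 in ['b', 'a', 'c', 'd', 'e'] -> ['c', 'b', 'a', 'd', 'e']
'c': index 0 in ['c', 'b', 'a', 'd', 'e'] -> ['c', 'b', 'a', 'd', 'e']
'e': index 4 in ['c', 'b', 'a', 'd', 'e'] -> ['e', 'c', 'b', 'a', 'd']
'a': index 3 in ['e', 'c', 'b', 'a', 'd'] -> ['a', 'e', 'c', 'b', 'd']
'd': index 4 in ['a', 'e', 'c', 'b', 'd'] -> ['d', 'a', 'e', 'c', 'b']
'b': index 4 in ['d', 'a', 'e', 'c', 'b'] -> ['b', 'd', 'a', 'e', 'c']
'c': index 4 in ['b', 'd', 'a', 'e', 'c'] -> ['c', 'b', 'd', 'a', 'e']


Output: [1, 2, 0, 4, 3, 4, 4, 4]


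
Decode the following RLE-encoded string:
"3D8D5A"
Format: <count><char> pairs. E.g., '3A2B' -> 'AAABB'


Expanding each <count><char> pair:
  3D -> 'DDD'
  8D -> 'DDDDDDDD'
  5A -> 'AAAAA'

Decoded = DDDDDDDDDDDAAAAA


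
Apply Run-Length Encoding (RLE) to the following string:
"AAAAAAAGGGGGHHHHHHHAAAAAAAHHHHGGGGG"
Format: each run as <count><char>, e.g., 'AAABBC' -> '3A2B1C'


Scanning runs left to right:
  i=0: run of 'A' x 7 -> '7A'
  i=7: run of 'G' x 5 -> '5G'
  i=12: run of 'H' x 7 -> '7H'
  i=19: run of 'A' x 7 -> '7A'
  i=26: run of 'H' x 4 -> '4H'
  i=30: run of 'G' x 5 -> '5G'

RLE = 7A5G7H7A4H5G


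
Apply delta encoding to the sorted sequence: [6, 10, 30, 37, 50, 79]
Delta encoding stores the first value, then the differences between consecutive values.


First value: 6
Deltas:
  10 - 6 = 4
  30 - 10 = 20
  37 - 30 = 7
  50 - 37 = 13
  79 - 50 = 29


Delta encoded: [6, 4, 20, 7, 13, 29]


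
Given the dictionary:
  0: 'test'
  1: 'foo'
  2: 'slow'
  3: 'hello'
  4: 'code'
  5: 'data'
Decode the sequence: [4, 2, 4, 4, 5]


Look up each index in the dictionary:
  4 -> 'code'
  2 -> 'slow'
  4 -> 'code'
  4 -> 'code'
  5 -> 'data'

Decoded: "code slow code code data"


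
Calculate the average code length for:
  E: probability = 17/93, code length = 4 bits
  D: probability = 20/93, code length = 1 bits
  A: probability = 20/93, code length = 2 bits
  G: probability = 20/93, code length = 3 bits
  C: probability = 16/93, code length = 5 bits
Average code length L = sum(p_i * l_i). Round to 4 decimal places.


Weighted contributions p_i * l_i:
  E: (17/93) * 4 = 68/93
  D: (20/93) * 1 = 20/93
  A: (20/93) * 2 = 40/93
  G: (20/93) * 3 = 60/93
  C: (16/93) * 5 = 80/93
Sum = (68 + 20 + 40 + 60 + 80)/93 = 268/93

L = 268/93 = 2.8817 bits/symbol


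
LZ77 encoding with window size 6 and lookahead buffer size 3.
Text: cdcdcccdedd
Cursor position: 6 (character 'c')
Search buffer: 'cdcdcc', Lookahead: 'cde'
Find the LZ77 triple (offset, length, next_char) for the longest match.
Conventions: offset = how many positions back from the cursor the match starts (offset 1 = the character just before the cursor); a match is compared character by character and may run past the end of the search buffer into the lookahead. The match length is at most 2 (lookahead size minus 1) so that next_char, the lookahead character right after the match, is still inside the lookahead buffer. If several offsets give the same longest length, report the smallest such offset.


Try each offset into the search buffer:
  offset=1 (pos 5, char 'c'): match length 1
  offset=2 (pos 4, char 'c'): match length 1
  offset=3 (pos 3, char 'd'): match length 0
  offset=4 (pos 2, char 'c'): match length 2
  offset=5 (pos 1, char 'd'): match length 0
  offset=6 (pos 0, char 'c'): match length 2
Longest match has length 2, found at offsets 4, 6; take the smallest, offset 4.
next_char = character at position 6 + 2 = 8 -> 'e'

Best match: offset=4, length=2 (matching 'cd' starting at position 2)
LZ77 triple: (4, 2, 'e')


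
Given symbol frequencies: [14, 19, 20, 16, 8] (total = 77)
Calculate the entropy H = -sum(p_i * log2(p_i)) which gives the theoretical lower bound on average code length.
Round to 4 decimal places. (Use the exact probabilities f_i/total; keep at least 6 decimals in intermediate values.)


Per-symbol terms -p_i * log2(p_i) with p_i = f_i/77:
  p = 14/77 = 0.181818: log2(p) = -2.459432, -p*log2(p) = 0.447169
  p = 19/77 = 0.246753: log2(p) = -2.018859, -p*log2(p) = 0.498160
  p = 20/77 = 0.259740: log2(p) = -1.944858, -p*log2(p) = 0.505158
  p = 16/77 = 0.207792: log2(p) = -2.266787, -p*log2(p) = 0.471021
  p = 8/77 = 0.103896: log2(p) = -3.266787, -p*log2(p) = 0.339406
H = 0.447169 + 0.498160 + 0.505158 + 0.471021 + 0.339406 = 2.260914

H = 2.2609 bits/symbol


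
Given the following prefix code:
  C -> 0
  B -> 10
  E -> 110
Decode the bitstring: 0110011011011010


Decoding step by step:
Bits 0 -> C
Bits 110 -> E
Bits 0 -> C
Bits 110 -> E
Bits 110 -> E
Bits 110 -> E
Bits 10 -> B


Decoded message: CECEEEB


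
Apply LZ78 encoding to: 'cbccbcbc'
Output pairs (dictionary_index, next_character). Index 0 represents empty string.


LZ78 encoding steps:
Dictionary: {0: ''}
Step 1: w='' (idx 0), next='c' -> output (0, 'c'), add 'c' as idx 1
Step 2: w='' (idx 0), next='b' -> output (0, 'b'), add 'b' as idx 2
Step 3: w='c' (idx 1), next='c' -> output (1, 'c'), add 'cc' as idx 3
Step 4: w='b' (idx 2), next='c' -> output (2, 'c'), add 'bc' as idx 4
Step 5: w='bc' (idx 4), end of input -> output (4, '')


Encoded: [(0, 'c'), (0, 'b'), (1, 'c'), (2, 'c'), (4, '')]


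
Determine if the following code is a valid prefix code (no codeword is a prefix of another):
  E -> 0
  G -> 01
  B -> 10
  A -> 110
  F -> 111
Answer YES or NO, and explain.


Checking each pair (does one codeword prefix another?):
  E='0' vs G='01': prefix -- VIOLATION

NO -- this is NOT a valid prefix code. E (0) is a prefix of G (01).


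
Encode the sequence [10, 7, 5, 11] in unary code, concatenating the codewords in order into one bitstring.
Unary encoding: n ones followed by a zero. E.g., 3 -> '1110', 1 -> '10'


Encode each number as n ones followed by a terminating 0:
  10 -> 11111111110 (11 bits)
  7 -> 11111110 (8 bits)
  5 -> 111110 (6 bits)
  11 -> 111111111110 (12 bits)
Total length = 11 + 8 + 6 + 12 = 37 bits.

Unary([10, 7, 5, 11]) = 1111111111011111110111110111111111110 (37 bits)


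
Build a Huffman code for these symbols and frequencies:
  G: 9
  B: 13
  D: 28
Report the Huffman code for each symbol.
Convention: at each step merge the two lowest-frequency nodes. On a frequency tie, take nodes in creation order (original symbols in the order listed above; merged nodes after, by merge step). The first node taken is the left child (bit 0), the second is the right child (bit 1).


Huffman tree construction:
Step 1: Merge G(9) + B(13) = 22
Step 2: Merge (G+B)(22) + D(28) = 50
Read each symbol's code off the tree from the root (left child = 0, right child = 1).

Codes:
  G: 00 (length 2)
  B: 01 (length 2)
  D: 1 (length 1)
Average code length: 72/50 = 1.4400 bits/symbol


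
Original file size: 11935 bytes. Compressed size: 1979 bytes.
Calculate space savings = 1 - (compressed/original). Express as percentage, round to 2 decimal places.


ratio = compressed/original = 1979/11935 = 0.165815
savings = 1 - ratio = 1 - 0.165815 = 0.834185
as a percentage: 0.834185 * 100 = 83.42%

Space savings = 1 - 1979/11935 = 83.42%


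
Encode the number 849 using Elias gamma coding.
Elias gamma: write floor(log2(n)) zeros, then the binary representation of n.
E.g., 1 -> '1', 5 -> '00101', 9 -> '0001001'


num_bits = floor(log2(849)) + 1 = 10
leading_zeros = num_bits - 1 = 9
binary(849) = 1101010001

Elias gamma(849) = '000000000' + '1101010001' = 0000000001101010001 (19 bits)


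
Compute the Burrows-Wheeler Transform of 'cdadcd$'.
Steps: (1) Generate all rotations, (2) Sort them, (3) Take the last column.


Rotations (sorted):
  0: $cdadcd -> last char: d
  1: adcd$cd -> last char: d
  2: cd$cdad -> last char: d
  3: cdadcd$ -> last char: $
  4: d$cdadc -> last char: c
  5: dadcd$c -> last char: c
  6: dcd$cda -> last char: a


BWT = ddd$cca


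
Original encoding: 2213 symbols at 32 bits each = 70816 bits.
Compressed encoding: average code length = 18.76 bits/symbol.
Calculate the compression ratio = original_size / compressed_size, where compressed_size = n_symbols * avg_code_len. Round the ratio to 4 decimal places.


original_size = n_symbols * orig_bits = 2213 * 32 = 70816 bits
compressed_size = n_symbols * avg_code_len = 2213 * 18.76 = 41515.88 bits
ratio = original_size / compressed_size = 70816 / 41515.88 = 1.7058

Compression ratio = 1.7058


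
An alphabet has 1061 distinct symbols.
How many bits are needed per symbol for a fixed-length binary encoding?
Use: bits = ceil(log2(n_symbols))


log2(1061) = 10.0512
Bracket: 2^10 = 1024 < 1061 <= 2^11 = 2048
So ceil(log2(1061)) = 11

bits = ceil(log2(1061)) = ceil(10.0512) = 11 bits


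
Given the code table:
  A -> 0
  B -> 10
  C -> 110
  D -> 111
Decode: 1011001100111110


Decoding:
10 -> B
110 -> C
0 -> A
110 -> C
0 -> A
111 -> D
110 -> C


Result: BCACADC


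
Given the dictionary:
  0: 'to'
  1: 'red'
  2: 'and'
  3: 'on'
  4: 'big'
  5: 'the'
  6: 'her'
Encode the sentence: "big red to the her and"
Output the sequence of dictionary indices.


Look up each word in the dictionary:
  'big' -> 4
  'red' -> 1
  'to' -> 0
  'the' -> 5
  'her' -> 6
  'and' -> 2

Encoded: [4, 1, 0, 5, 6, 2]


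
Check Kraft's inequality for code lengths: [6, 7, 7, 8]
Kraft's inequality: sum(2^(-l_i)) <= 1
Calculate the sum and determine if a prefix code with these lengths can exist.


Sum = 2^(-6) + 2^(-7) + 2^(-7) + 2^(-8)
    = 0.015625 + 0.0078125 + 0.0078125 + 0.00390625
    = 9/256 = 0.03515625
Since 0.03515625 <= 1, Kraft's inequality IS satisfied.
A prefix code with these lengths CAN exist.

Kraft sum = 0.03515625. Satisfied.


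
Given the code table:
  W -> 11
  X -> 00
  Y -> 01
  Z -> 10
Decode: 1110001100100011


Decoding:
11 -> W
10 -> Z
00 -> X
11 -> W
00 -> X
10 -> Z
00 -> X
11 -> W


Result: WZXWXZXW


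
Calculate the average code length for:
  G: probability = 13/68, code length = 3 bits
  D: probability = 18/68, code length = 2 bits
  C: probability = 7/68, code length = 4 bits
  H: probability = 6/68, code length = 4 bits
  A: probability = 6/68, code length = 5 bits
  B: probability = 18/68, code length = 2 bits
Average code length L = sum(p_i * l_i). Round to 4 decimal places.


Weighted contributions p_i * l_i:
  G: (13/68) * 3 = 39/68
  D: (18/68) * 2 = 36/68
  C: (7/68) * 4 = 28/68
  H: (6/68) * 4 = 24/68
  A: (6/68) * 5 = 30/68
  B: (18/68) * 2 = 36/68
Sum = (39 + 36 + 28 + 24 + 30 + 36)/68 = 193/68

L = 193/68 = 2.8382 bits/symbol


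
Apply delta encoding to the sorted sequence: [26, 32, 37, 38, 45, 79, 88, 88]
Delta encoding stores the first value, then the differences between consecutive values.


First value: 26
Deltas:
  32 - 26 = 6
  37 - 32 = 5
  38 - 37 = 1
  45 - 38 = 7
  79 - 45 = 34
  88 - 79 = 9
  88 - 88 = 0


Delta encoded: [26, 6, 5, 1, 7, 34, 9, 0]


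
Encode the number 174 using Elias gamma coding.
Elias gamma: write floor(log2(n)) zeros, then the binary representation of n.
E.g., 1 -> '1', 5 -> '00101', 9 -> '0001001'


num_bits = floor(log2(174)) + 1 = 8
leading_zeros = num_bits - 1 = 7
binary(174) = 10101110

Elias gamma(174) = '0000000' + '10101110' = 000000010101110 (15 bits)


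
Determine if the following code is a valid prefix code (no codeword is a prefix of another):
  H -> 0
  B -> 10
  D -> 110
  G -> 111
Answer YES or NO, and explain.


Checking each pair (does one codeword prefix another?):
  H='0' vs B='10': no prefix
  H='0' vs D='110': no prefix
  H='0' vs G='111': no prefix
  B='10' vs H='0': no prefix
  B='10' vs D='110': no prefix
  B='10' vs G='111': no prefix
  D='110' vs H='0': no prefix
  D='110' vs B='10': no prefix
  D='110' vs G='111': no prefix
  G='111' vs H='0': no prefix
  G='111' vs B='10': no prefix
  G='111' vs D='110': no prefix
No violation found over all pairs.

YES -- this is a valid prefix code. No codeword is a prefix of any other codeword.


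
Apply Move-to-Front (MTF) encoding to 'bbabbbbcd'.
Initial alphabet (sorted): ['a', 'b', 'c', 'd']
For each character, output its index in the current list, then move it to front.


MTF encoding:
'b': index 1 in ['a', 'b', 'c', 'd'] -> ['b', 'a', 'c', 'd']
'b': index 0 in ['b', 'a', 'c', 'd'] -> ['b', 'a', 'c', 'd']
'a': index 1 in ['b', 'a', 'c', 'd'] -> ['a', 'b', 'c', 'd']
'b': index 1 in ['a', 'b', 'c', 'd'] -> ['b', 'a', 'c', 'd']
'b': index 0 in ['b', 'a', 'c', 'd'] -> ['b', 'a', 'c', 'd']
'b': index 0 in ['b', 'a', 'c', 'd'] -> ['b', 'a', 'c', 'd']
'b': index 0 in ['b', 'a', 'c', 'd'] -> ['b', 'a', 'c', 'd']
'c': index 2 in ['b', 'a', 'c', 'd'] -> ['c', 'b', 'a', 'd']
'd': index 3 in ['c', 'b', 'a', 'd'] -> ['d', 'c', 'b', 'a']


Output: [1, 0, 1, 1, 0, 0, 0, 2, 3]


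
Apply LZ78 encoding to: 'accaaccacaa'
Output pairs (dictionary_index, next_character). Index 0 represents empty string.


LZ78 encoding steps:
Dictionary: {0: ''}
Step 1: w='' (idx 0), next='a' -> output (0, 'a'), add 'a' as idx 1
Step 2: w='' (idx 0), next='c' -> output (0, 'c'), add 'c' as idx 2
Step 3: w='c' (idx 2), next='a' -> output (2, 'a'), add 'ca' as idx 3
Step 4: w='a' (idx 1), next='c' -> output (1, 'c'), add 'ac' as idx 4
Step 5: w='ca' (idx 3), next='c' -> output (3, 'c'), add 'cac' as idx 5
Step 6: w='a' (idx 1), next='a' -> output (1, 'a'), add 'aa' as idx 6


Encoded: [(0, 'a'), (0, 'c'), (2, 'a'), (1, 'c'), (3, 'c'), (1, 'a')]


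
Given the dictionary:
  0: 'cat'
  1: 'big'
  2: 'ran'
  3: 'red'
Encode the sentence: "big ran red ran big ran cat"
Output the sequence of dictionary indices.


Look up each word in the dictionary:
  'big' -> 1
  'ran' -> 2
  'red' -> 3
  'ran' -> 2
  'big' -> 1
  'ran' -> 2
  'cat' -> 0

Encoded: [1, 2, 3, 2, 1, 2, 0]


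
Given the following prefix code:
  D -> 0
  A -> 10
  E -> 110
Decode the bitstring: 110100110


Decoding step by step:
Bits 110 -> E
Bits 10 -> A
Bits 0 -> D
Bits 110 -> E


Decoded message: EADE


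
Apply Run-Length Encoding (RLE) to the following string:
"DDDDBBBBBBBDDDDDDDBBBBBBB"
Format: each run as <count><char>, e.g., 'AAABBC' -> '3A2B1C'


Scanning runs left to right:
  i=0: run of 'D' x 4 -> '4D'
  i=4: run of 'B' x 7 -> '7B'
  i=11: run of 'D' x 7 -> '7D'
  i=18: run of 'B' x 7 -> '7B'

RLE = 4D7B7D7B


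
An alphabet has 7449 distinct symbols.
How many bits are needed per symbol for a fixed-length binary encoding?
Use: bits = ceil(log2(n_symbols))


log2(7449) = 12.8628
Bracket: 2^12 = 4096 < 7449 <= 2^13 = 8192
So ceil(log2(7449)) = 13

bits = ceil(log2(7449)) = ceil(12.8628) = 13 bits


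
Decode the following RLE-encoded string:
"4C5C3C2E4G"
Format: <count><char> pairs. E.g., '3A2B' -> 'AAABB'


Expanding each <count><char> pair:
  4C -> 'CCCC'
  5C -> 'CCCCC'
  3C -> 'CCC'
  2E -> 'EE'
  4G -> 'GGGG'

Decoded = CCCCCCCCCCCCEEGGGG


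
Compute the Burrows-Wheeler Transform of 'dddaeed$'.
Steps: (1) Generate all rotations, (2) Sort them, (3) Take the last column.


Rotations (sorted):
  0: $dddaeed -> last char: d
  1: aeed$ddd -> last char: d
  2: d$dddaee -> last char: e
  3: daeed$dd -> last char: d
  4: ddaeed$d -> last char: d
  5: dddaeed$ -> last char: $
  6: ed$dddae -> last char: e
  7: eed$ddda -> last char: a


BWT = ddedd$ea


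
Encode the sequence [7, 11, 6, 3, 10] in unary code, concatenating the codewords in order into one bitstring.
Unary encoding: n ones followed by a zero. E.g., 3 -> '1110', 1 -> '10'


Encode each number as n ones followed by a terminating 0:
  7 -> 11111110 (8 bits)
  11 -> 111111111110 (12 bits)
  6 -> 1111110 (7 bits)
  3 -> 1110 (4 bits)
  10 -> 11111111110 (11 bits)
Total length = 8 + 12 + 7 + 4 + 11 = 42 bits.

Unary([7, 11, 6, 3, 10]) = 111111101111111111101111110111011111111110 (42 bits)


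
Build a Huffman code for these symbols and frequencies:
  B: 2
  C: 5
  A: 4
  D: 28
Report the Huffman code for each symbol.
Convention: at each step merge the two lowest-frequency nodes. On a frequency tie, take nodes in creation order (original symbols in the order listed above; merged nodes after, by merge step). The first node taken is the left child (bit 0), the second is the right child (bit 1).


Huffman tree construction:
Step 1: Merge B(2) + A(4) = 6
Step 2: Merge C(5) + (B+A)(6) = 11
Step 3: Merge (C+(B+A))(11) + D(28) = 39
Read each symbol's code off the tree from the root (left child = 0, right child = 1).

Codes:
  B: 010 (length 3)
  C: 00 (length 2)
  A: 011 (length 3)
  D: 1 (length 1)
Average code length: 56/39 = 1.4359 bits/symbol


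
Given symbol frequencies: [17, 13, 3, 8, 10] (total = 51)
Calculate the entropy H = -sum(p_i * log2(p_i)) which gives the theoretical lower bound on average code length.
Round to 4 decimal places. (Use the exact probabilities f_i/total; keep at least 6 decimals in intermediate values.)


Per-symbol terms -p_i * log2(p_i) with p_i = f_i/51:
  p = 17/51 = 0.333333: log2(p) = -1.584963, -p*log2(p) = 0.528321
  p = 13/51 = 0.254902: log2(p) = -1.971986, -p*log2(p) = 0.502663
  p = 3/51 = 0.058824: log2(p) = -4.087463, -p*log2(p) = 0.240439
  p = 8/51 = 0.156863: log2(p) = -2.672425, -p*log2(p) = 0.419204
  p = 10/51 = 0.196078: log2(p) = -2.350497, -p*log2(p) = 0.460882
H = 0.528321 + 0.502663 + 0.240439 + 0.419204 + 0.460882 = 2.151509

H = 2.1515 bits/symbol


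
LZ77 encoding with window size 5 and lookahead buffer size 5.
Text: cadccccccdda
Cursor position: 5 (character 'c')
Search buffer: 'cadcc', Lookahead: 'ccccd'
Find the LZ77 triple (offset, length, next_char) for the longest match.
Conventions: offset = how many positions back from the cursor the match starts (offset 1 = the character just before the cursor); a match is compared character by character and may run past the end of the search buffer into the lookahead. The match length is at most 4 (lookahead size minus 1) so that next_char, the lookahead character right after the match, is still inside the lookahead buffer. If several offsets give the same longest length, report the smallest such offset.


Try each offset into the search buffer:
  offset=1 (pos 4, char 'c'): match length 4
  offset=2 (pos 3, char 'c'): match length 4
  offset=3 (pos 2, char 'd'): match length 0
  offset=4 (pos 1, char 'a'): match length 0
  offset=5 (pos 0, char 'c'): match length 1
Longest match has length 4, found at offsets 1, 2; take the smallest, offset 1.
next_char = character at position 5 + 4 = 9 -> 'd'

Best match: offset=1, length=4 (matching 'cccc' starting at position 4)
LZ77 triple: (1, 4, 'd')


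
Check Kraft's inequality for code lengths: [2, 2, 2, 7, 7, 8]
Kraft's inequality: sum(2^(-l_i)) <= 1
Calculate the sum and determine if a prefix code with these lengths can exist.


Sum = 2^(-2) + 2^(-2) + 2^(-2) + 2^(-7) + 2^(-7) + 2^(-8)
    = 0.25 + 0.25 + 0.25 + 0.0078125 + 0.0078125 + 0.00390625
    = 197/256 = 0.76953125
Since 0.76953125 <= 1, Kraft's inequality IS satisfied.
A prefix code with these lengths CAN exist.

Kraft sum = 0.76953125. Satisfied.


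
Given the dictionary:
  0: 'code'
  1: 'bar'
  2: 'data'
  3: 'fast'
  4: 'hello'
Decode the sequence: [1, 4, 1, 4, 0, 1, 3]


Look up each index in the dictionary:
  1 -> 'bar'
  4 -> 'hello'
  1 -> 'bar'
  4 -> 'hello'
  0 -> 'code'
  1 -> 'bar'
  3 -> 'fast'

Decoded: "bar hello bar hello code bar fast"


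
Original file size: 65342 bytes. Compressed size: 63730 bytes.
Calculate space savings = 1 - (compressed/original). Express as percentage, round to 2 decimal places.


ratio = compressed/original = 63730/65342 = 0.97533
savings = 1 - ratio = 1 - 0.97533 = 0.02467
as a percentage: 0.02467 * 100 = 2.47%

Space savings = 1 - 63730/65342 = 2.47%


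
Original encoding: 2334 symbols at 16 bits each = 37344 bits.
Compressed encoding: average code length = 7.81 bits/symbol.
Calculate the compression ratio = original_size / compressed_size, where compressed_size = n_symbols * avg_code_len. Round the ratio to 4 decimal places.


original_size = n_symbols * orig_bits = 2334 * 16 = 37344 bits
compressed_size = n_symbols * avg_code_len = 2334 * 7.81 = 18228.54 bits
ratio = original_size / compressed_size = 37344 / 18228.54 = 2.0487

Compression ratio = 2.0487
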